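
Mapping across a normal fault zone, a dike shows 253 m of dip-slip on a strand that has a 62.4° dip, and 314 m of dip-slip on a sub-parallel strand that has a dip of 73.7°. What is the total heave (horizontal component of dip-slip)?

heave_A = 253 × cos(62.4°) = 117.2 m
heave_B = 314 × cos(73.7°) = 88.13 m
total = 117.2 + 88.13 = 205 m

205 m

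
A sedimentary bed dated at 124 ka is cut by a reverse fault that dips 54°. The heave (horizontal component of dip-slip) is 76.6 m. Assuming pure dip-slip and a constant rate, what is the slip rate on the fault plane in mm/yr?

1.05 mm/yr

dip-slip = heave / cos(dip) = 76.6 m / cos(54°) = 130.3 m
rate = 130.3 m / 124 ka = 0.00105 m/yr = 1.05 mm/yr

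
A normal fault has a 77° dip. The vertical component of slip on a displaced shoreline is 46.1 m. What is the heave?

heave = throw / tan(dip) = 46.1 / tan(77°) = 10.6 m

10.6 m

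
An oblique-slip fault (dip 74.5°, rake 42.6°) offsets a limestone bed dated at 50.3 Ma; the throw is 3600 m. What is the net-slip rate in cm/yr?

dip-slip = throw / sin(dip) = 3600 / sin(74.5°) = 3736 m
net slip = dip-slip / sin(rake) = 3736 / sin(42.6°) = 5519 m
rate = 5519 m / 50.3 Ma = 0.000110 m/yr = 0.0110 cm/yr

0.0110 cm/yr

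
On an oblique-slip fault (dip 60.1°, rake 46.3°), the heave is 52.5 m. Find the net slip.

146 m

dip-slip = heave / cos(dip) = 52.5 / cos(60.1°) = 105.3 m
net slip = dip-slip / sin(rake) = 105.3 / sin(46.3°) = 146 m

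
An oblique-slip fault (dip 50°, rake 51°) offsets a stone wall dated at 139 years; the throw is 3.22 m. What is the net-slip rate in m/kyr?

38.9 m/kyr

dip-slip = throw / sin(dip) = 3.22 / sin(50°) = 4.203 m
net slip = dip-slip / sin(rake) = 4.203 / sin(51°) = 5.409 m
rate = 5.409 m / 139 years = 0.0389 m/yr = 38.9 m/kyr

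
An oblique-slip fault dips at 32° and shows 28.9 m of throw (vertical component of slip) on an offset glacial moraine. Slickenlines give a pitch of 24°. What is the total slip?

dip-slip = throw / sin(dip) = 28.9 / sin(32°) = 54.54 m
net slip = dip-slip / sin(rake) = 54.54 / sin(24°) = 134 m

134 m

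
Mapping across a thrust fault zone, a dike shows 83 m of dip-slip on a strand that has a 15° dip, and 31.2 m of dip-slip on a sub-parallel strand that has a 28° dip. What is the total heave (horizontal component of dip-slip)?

heave_A = 83 × cos(15°) = 80.17 m
heave_B = 31.2 × cos(28°) = 27.55 m
total = 80.17 + 27.55 = 108 m

108 m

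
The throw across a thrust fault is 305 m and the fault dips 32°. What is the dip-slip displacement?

576 m

dip-slip = throw / sin(dip) = 305 / sin(32°) = 576 m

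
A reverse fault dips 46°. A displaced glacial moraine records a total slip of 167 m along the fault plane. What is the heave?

heave = dip-slip × cos(dip) = 167 m × cos(46°) = 116 m

116 m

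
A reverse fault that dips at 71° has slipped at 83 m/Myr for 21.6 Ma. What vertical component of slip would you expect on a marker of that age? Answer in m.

dip-slip = rate × time = 83 m/Myr × 21.6 Ma = 1793 m
throw = dip-slip × sin(dip) = 1793 × sin(71°) = 1700 m

1700 m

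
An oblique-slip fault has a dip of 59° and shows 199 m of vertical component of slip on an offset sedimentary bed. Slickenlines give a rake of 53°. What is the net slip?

291 m

dip-slip = throw / sin(dip) = 199 / sin(59°) = 232.2 m
net slip = dip-slip / sin(rake) = 232.2 / sin(53°) = 291 m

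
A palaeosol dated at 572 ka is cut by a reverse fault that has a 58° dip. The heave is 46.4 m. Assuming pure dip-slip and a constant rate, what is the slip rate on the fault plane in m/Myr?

153 m/Myr

dip-slip = heave / cos(dip) = 46.4 m / cos(58°) = 87.56 m
rate = 87.56 m / 572 ka = 0.000153 m/yr = 153 m/Myr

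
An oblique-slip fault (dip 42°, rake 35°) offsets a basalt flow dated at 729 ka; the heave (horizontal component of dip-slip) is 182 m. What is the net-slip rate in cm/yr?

dip-slip = heave / cos(dip) = 182 / cos(42°) = 244.9 m
net slip = dip-slip / sin(rake) = 244.9 / sin(35°) = 427 m
rate = 427 m / 729 ka = 0.000586 m/yr = 0.0586 cm/yr

0.0586 cm/yr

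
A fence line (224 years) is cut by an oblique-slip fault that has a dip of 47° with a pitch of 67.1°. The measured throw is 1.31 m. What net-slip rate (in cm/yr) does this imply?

0.868 cm/yr

dip-slip = throw / sin(dip) = 1.31 / sin(47°) = 1.791 m
net slip = dip-slip / sin(rake) = 1.791 / sin(67.1°) = 1.944 m
rate = 1.944 m / 224 years = 0.00868 m/yr = 0.868 cm/yr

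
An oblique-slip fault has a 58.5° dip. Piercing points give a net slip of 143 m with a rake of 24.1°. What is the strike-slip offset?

strike-slip = net slip × cos(rake) = 143 m × cos(24.1°) = 131 m

131 m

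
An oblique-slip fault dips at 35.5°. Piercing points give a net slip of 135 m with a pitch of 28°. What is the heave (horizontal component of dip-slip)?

dip-slip = net slip × sin(rake) = 135 m × sin(28°) = 63.38 m
heave = dip-slip × cos(dip) = 63.38 × cos(35.5°) = 51.6 m

51.6 m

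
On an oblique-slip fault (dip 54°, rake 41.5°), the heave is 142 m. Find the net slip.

dip-slip = heave / cos(dip) = 142 / cos(54°) = 241.6 m
net slip = dip-slip / sin(rake) = 241.6 / sin(41.5°) = 365 m

365 m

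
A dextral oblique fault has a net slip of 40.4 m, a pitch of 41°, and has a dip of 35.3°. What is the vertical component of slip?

15.3 m

dip-slip = net slip × sin(rake) = 40.4 m × sin(41°) = 26.50 m
throw = dip-slip × sin(dip) = 26.50 × sin(35.3°) = 15.3 m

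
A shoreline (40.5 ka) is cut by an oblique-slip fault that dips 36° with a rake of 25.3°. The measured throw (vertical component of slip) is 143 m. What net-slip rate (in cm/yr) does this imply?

dip-slip = throw / sin(dip) = 143 / sin(36°) = 243.3 m
net slip = dip-slip / sin(rake) = 243.3 / sin(25.3°) = 569.3 m
rate = 569.3 m / 40.5 ka = 0.0141 m/yr = 1.41 cm/yr

1.41 cm/yr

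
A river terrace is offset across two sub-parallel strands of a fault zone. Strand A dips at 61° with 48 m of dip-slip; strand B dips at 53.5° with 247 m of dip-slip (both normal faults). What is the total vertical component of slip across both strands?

241 m

throw_A = 48 × sin(61°) = 41.98 m
throw_B = 247 × sin(53.5°) = 198.6 m
total = 41.98 + 198.6 = 241 m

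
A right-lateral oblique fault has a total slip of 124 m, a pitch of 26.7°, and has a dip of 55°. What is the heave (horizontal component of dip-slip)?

dip-slip = net slip × sin(rake) = 124 m × sin(26.7°) = 55.72 m
heave = dip-slip × cos(dip) = 55.72 × cos(55°) = 32 m

32 m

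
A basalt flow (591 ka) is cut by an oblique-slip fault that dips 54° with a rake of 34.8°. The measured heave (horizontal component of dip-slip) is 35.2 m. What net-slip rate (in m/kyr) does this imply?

dip-slip = heave / cos(dip) = 35.2 / cos(54°) = 59.89 m
net slip = dip-slip / sin(rake) = 59.89 / sin(34.8°) = 104.9 m
rate = 104.9 m / 591 ka = 0.000178 m/yr = 0.178 m/kyr

0.178 m/kyr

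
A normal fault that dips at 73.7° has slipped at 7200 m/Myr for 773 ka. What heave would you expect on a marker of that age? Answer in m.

dip-slip = rate × time = 7200 m/Myr × 773 ka = 5566 m
heave = dip-slip × cos(dip) = 5566 × cos(73.7°) = 1560 m

1560 m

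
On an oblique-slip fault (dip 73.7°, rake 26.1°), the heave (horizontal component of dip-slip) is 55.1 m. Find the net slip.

dip-slip = heave / cos(dip) = 55.1 / cos(73.7°) = 196.3 m
net slip = dip-slip / sin(rake) = 196.3 / sin(26.1°) = 446 m

446 m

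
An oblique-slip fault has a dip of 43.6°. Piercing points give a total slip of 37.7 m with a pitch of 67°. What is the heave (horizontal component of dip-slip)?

25.1 m

dip-slip = net slip × sin(rake) = 37.7 m × sin(67°) = 34.70 m
heave = dip-slip × cos(dip) = 34.70 × cos(43.6°) = 25.1 m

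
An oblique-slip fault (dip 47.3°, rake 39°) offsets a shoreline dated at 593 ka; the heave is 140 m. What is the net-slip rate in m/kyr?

0.553 m/kyr

dip-slip = heave / cos(dip) = 140 / cos(47.3°) = 206.4 m
net slip = dip-slip / sin(rake) = 206.4 / sin(39°) = 328 m
rate = 328 m / 593 ka = 0.000553 m/yr = 0.553 m/kyr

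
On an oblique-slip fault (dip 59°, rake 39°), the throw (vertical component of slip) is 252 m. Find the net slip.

dip-slip = throw / sin(dip) = 252 / sin(59°) = 294 m
net slip = dip-slip / sin(rake) = 294 / sin(39°) = 467 m

467 m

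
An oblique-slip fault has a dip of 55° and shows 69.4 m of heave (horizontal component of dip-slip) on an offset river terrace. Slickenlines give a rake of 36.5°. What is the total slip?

dip-slip = heave / cos(dip) = 69.4 / cos(55°) = 121 m
net slip = dip-slip / sin(rake) = 121 / sin(36.5°) = 203 m

203 m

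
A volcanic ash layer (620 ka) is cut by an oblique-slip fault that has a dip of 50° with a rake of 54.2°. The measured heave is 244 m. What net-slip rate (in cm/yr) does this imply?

dip-slip = heave / cos(dip) = 244 / cos(50°) = 379.6 m
net slip = dip-slip / sin(rake) = 379.6 / sin(54.2°) = 468 m
rate = 468 m / 620 ka = 0.000755 m/yr = 0.0755 cm/yr

0.0755 cm/yr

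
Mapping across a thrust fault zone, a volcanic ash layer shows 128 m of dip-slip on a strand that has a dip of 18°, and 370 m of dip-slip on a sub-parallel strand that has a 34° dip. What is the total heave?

heave_A = 128 × cos(18°) = 121.7 m
heave_B = 370 × cos(34°) = 306.7 m
total = 121.7 + 306.7 = 428 m

428 m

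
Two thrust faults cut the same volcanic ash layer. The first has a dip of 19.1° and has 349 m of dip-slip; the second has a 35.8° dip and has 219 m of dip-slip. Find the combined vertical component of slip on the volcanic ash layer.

throw_A = 349 × sin(19.1°) = 114.2 m
throw_B = 219 × sin(35.8°) = 128.1 m
total = 114.2 + 128.1 = 242 m

242 m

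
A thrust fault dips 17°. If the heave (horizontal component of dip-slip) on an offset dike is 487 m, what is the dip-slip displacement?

509 m

dip-slip = heave / cos(dip) = 487 / cos(17°) = 509 m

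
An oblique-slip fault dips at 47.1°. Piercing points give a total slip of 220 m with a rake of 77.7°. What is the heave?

dip-slip = net slip × sin(rake) = 220 m × sin(77.7°) = 215 m
heave = dip-slip × cos(dip) = 215 × cos(47.1°) = 146 m

146 m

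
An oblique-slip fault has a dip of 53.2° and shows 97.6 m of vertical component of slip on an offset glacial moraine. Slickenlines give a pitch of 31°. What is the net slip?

237 m

dip-slip = throw / sin(dip) = 97.6 / sin(53.2°) = 121.9 m
net slip = dip-slip / sin(rake) = 121.9 / sin(31°) = 237 m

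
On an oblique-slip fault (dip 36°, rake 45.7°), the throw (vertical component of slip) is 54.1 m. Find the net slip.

129 m

dip-slip = throw / sin(dip) = 54.1 / sin(36°) = 92.04 m
net slip = dip-slip / sin(rake) = 92.04 / sin(45.7°) = 129 m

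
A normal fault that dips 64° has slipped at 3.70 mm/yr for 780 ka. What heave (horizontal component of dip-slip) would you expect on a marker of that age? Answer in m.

1270 m

dip-slip = rate × time = 3.70 mm/yr × 780 ka = 2886 m
heave = dip-slip × cos(dip) = 2886 × cos(64°) = 1270 m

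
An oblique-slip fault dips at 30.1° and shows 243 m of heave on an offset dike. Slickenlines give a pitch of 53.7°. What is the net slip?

349 m

dip-slip = heave / cos(dip) = 243 / cos(30.1°) = 280.9 m
net slip = dip-slip / sin(rake) = 280.9 / sin(53.7°) = 349 m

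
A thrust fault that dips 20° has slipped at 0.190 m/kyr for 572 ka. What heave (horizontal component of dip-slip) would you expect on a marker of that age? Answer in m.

dip-slip = rate × time = 0.190 m/kyr × 572 ka = 108.7 m
heave = dip-slip × cos(dip) = 108.7 × cos(20°) = 102 m

102 m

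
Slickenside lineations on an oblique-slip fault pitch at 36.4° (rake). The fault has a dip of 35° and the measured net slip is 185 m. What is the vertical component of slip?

63 m

dip-slip = net slip × sin(rake) = 185 m × sin(36.4°) = 109.8 m
throw = dip-slip × sin(dip) = 109.8 × sin(35°) = 63 m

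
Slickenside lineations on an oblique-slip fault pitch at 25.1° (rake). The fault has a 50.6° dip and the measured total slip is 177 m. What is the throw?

dip-slip = net slip × sin(rake) = 177 m × sin(25.1°) = 75.08 m
throw = dip-slip × sin(dip) = 75.08 × sin(50.6°) = 58 m

58 m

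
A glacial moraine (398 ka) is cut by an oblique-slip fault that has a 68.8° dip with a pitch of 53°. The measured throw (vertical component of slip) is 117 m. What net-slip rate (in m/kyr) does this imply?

0.395 m/kyr

dip-slip = throw / sin(dip) = 117 / sin(68.8°) = 125.5 m
net slip = dip-slip / sin(rake) = 125.5 / sin(53°) = 157.1 m
rate = 157.1 m / 398 ka = 0.000395 m/yr = 0.395 m/kyr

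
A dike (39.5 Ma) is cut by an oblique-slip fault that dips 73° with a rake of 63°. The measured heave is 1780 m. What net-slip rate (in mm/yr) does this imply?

dip-slip = heave / cos(dip) = 1780 / cos(73°) = 6088 m
net slip = dip-slip / sin(rake) = 6088 / sin(63°) = 6833 m
rate = 6833 m / 39.5 Ma = 0.000173 m/yr = 0.173 mm/yr

0.173 mm/yr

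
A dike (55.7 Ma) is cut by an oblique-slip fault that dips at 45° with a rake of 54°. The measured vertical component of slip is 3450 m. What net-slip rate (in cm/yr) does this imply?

dip-slip = throw / sin(dip) = 3450 / sin(45°) = 4879 m
net slip = dip-slip / sin(rake) = 4879 / sin(54°) = 6031 m
rate = 6031 m / 55.7 Ma = 0.000108 m/yr = 0.0108 cm/yr

0.0108 cm/yr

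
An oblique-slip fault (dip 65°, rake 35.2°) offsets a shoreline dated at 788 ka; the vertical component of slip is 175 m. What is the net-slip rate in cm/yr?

dip-slip = throw / sin(dip) = 175 / sin(65°) = 193.1 m
net slip = dip-slip / sin(rake) = 193.1 / sin(35.2°) = 335 m
rate = 335 m / 788 ka = 0.000425 m/yr = 0.0425 cm/yr

0.0425 cm/yr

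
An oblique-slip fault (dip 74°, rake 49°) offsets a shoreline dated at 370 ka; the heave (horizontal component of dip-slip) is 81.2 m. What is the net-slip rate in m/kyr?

1.05 m/kyr

dip-slip = heave / cos(dip) = 81.2 / cos(74°) = 294.6 m
net slip = dip-slip / sin(rake) = 294.6 / sin(49°) = 390.3 m
rate = 390.3 m / 370 ka = 0.00105 m/yr = 1.05 m/kyr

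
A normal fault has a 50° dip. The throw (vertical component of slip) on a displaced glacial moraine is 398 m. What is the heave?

334 m

heave = throw / tan(dip) = 398 / tan(50°) = 334 m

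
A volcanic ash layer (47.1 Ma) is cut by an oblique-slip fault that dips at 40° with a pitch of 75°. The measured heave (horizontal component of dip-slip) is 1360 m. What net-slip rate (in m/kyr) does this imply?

0.0390 m/kyr

dip-slip = heave / cos(dip) = 1360 / cos(40°) = 1775 m
net slip = dip-slip / sin(rake) = 1775 / sin(75°) = 1838 m
rate = 1838 m / 47.1 Ma = 0.0000390 m/yr = 0.0390 m/kyr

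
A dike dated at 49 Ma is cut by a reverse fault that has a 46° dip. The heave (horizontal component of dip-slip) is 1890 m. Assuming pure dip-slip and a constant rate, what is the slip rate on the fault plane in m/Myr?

dip-slip = heave / cos(dip) = 1890 m / cos(46°) = 2721 m
rate = 2721 m / 49 Ma = 0.0000555 m/yr = 55.5 m/Myr

55.5 m/Myr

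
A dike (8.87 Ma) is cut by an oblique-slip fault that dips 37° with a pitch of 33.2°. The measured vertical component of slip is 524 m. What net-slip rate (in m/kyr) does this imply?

dip-slip = throw / sin(dip) = 524 / sin(37°) = 870.7 m
net slip = dip-slip / sin(rake) = 870.7 / sin(33.2°) = 1590 m
rate = 1590 m / 8.87 Ma = 0.000179 m/yr = 0.179 m/kyr

0.179 m/kyr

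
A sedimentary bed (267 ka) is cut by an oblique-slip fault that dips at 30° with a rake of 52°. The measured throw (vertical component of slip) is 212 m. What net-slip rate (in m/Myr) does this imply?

dip-slip = throw / sin(dip) = 212 / sin(30°) = 424 m
net slip = dip-slip / sin(rake) = 424 / sin(52°) = 538.1 m
rate = 538.1 m / 267 ka = 0.00202 m/yr = 2020 m/Myr

2020 m/Myr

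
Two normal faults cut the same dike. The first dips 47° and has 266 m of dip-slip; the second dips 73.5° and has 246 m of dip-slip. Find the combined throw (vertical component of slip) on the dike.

430 m

throw_A = 266 × sin(47°) = 194.5 m
throw_B = 246 × sin(73.5°) = 235.9 m
total = 194.5 + 235.9 = 430 m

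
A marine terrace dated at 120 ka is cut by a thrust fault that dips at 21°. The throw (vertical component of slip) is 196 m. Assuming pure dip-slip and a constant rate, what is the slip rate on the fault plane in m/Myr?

dip-slip = throw / sin(dip) = 196 m / sin(21°) = 546.9 m
rate = 546.9 m / 120 ka = 0.00456 m/yr = 4560 m/Myr

4560 m/Myr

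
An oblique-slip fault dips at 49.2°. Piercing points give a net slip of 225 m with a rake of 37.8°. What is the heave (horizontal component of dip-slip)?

dip-slip = net slip × sin(rake) = 225 m × sin(37.8°) = 137.9 m
heave = dip-slip × cos(dip) = 137.9 × cos(49.2°) = 90.1 m

90.1 m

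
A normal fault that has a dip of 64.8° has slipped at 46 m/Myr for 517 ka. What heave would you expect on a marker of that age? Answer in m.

dip-slip = rate × time = 46 m/Myr × 517 ka = 23.78 m
heave = dip-slip × cos(dip) = 23.78 × cos(64.8°) = 10.1 m

10.1 m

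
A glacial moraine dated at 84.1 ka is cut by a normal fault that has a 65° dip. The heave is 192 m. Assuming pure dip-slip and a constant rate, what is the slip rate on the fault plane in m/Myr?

dip-slip = heave / cos(dip) = 192 m / cos(65°) = 454.3 m
rate = 454.3 m / 84.1 ka = 0.00540 m/yr = 5400 m/Myr

5400 m/Myr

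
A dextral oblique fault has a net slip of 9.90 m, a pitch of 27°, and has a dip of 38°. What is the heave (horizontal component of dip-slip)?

dip-slip = net slip × sin(rake) = 9.90 m × sin(27°) = 4.495 m
heave = dip-slip × cos(dip) = 4.495 × cos(38°) = 3.54 m

3.54 m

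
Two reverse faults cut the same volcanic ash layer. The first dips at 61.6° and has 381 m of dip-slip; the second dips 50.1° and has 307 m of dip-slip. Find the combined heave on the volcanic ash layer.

378 m

heave_A = 381 × cos(61.6°) = 181.2 m
heave_B = 307 × cos(50.1°) = 196.9 m
total = 181.2 + 196.9 = 378 m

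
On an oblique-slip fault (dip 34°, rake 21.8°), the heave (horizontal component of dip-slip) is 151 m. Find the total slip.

490 m

dip-slip = heave / cos(dip) = 151 / cos(34°) = 182.1 m
net slip = dip-slip / sin(rake) = 182.1 / sin(21.8°) = 490 m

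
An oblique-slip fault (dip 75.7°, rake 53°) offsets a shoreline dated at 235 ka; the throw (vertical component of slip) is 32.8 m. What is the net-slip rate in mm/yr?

dip-slip = throw / sin(dip) = 32.8 / sin(75.7°) = 33.85 m
net slip = dip-slip / sin(rake) = 33.85 / sin(53°) = 42.38 m
rate = 42.38 m / 235 ka = 0.000180 m/yr = 0.180 mm/yr

0.180 mm/yr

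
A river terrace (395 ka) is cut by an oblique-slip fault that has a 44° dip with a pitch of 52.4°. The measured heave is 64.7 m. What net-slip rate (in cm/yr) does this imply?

0.0287 cm/yr

dip-slip = heave / cos(dip) = 64.7 / cos(44°) = 89.94 m
net slip = dip-slip / sin(rake) = 89.94 / sin(52.4°) = 113.5 m
rate = 113.5 m / 395 ka = 0.000287 m/yr = 0.0287 cm/yr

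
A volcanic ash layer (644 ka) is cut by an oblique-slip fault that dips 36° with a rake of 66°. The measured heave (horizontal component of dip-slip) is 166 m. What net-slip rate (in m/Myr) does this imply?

349 m/Myr

dip-slip = heave / cos(dip) = 166 / cos(36°) = 205.2 m
net slip = dip-slip / sin(rake) = 205.2 / sin(66°) = 224.6 m
rate = 224.6 m / 644 ka = 0.000349 m/yr = 349 m/Myr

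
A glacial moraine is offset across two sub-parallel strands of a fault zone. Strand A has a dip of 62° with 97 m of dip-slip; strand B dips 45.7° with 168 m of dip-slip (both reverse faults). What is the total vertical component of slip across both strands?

throw_A = 97 × sin(62°) = 85.65 m
throw_B = 168 × sin(45.7°) = 120.2 m
total = 85.65 + 120.2 = 206 m

206 m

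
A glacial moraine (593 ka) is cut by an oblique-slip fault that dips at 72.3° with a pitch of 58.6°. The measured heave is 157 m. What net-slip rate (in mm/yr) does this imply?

1.02 mm/yr

dip-slip = heave / cos(dip) = 157 / cos(72.3°) = 516.4 m
net slip = dip-slip / sin(rake) = 516.4 / sin(58.6°) = 605 m
rate = 605 m / 593 ka = 0.00102 m/yr = 1.02 mm/yr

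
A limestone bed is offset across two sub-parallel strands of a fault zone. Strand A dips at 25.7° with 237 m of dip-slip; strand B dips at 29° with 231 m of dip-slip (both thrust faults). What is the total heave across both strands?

heave_A = 237 × cos(25.7°) = 213.6 m
heave_B = 231 × cos(29°) = 202 m
total = 213.6 + 202 = 416 m

416 m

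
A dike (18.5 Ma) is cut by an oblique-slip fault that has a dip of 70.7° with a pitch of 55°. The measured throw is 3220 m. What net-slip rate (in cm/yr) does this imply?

dip-slip = throw / sin(dip) = 3220 / sin(70.7°) = 3412 m
net slip = dip-slip / sin(rake) = 3412 / sin(55°) = 4165 m
rate = 4165 m / 18.5 Ma = 0.000225 m/yr = 0.0225 cm/yr

0.0225 cm/yr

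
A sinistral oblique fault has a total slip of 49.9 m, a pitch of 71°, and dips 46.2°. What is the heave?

32.7 m

dip-slip = net slip × sin(rake) = 49.9 m × sin(71°) = 47.18 m
heave = dip-slip × cos(dip) = 47.18 × cos(46.2°) = 32.7 m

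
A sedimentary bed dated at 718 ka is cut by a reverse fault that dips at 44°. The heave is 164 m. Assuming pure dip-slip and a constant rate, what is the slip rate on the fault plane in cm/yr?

dip-slip = heave / cos(dip) = 164 m / cos(44°) = 228 m
rate = 228 m / 718 ka = 0.000318 m/yr = 0.0318 cm/yr

0.0318 cm/yr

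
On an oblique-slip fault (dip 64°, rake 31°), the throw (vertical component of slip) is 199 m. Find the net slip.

dip-slip = throw / sin(dip) = 199 / sin(64°) = 221.4 m
net slip = dip-slip / sin(rake) = 221.4 / sin(31°) = 430 m

430 m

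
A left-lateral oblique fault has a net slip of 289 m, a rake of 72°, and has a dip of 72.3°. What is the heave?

83.6 m

dip-slip = net slip × sin(rake) = 289 m × sin(72°) = 274.9 m
heave = dip-slip × cos(dip) = 274.9 × cos(72.3°) = 83.6 m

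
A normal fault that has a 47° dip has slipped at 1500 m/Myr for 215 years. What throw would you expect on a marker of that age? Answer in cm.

23.6 cm

dip-slip = rate × time = 1500 m/Myr × 215 years = 0.3225 m
throw = dip-slip × sin(dip) = 0.3225 × sin(47°) = 0.236 m = 23.6 cm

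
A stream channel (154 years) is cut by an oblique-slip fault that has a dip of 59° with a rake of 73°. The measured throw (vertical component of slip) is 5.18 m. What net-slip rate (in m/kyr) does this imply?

dip-slip = throw / sin(dip) = 5.18 / sin(59°) = 6.043 m
net slip = dip-slip / sin(rake) = 6.043 / sin(73°) = 6.319 m
rate = 6.319 m / 154 years = 0.0410 m/yr = 41 m/kyr

41 m/kyr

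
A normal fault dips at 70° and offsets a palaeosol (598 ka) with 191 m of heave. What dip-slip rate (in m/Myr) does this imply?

934 m/Myr

dip-slip = heave / cos(dip) = 191 m / cos(70°) = 558.4 m
rate = 558.4 m / 598 ka = 0.000934 m/yr = 934 m/Myr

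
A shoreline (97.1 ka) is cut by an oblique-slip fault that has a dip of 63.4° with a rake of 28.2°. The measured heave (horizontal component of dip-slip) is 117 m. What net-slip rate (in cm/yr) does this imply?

0.569 cm/yr

dip-slip = heave / cos(dip) = 117 / cos(63.4°) = 261.3 m
net slip = dip-slip / sin(rake) = 261.3 / sin(28.2°) = 553 m
rate = 553 m / 97.1 ka = 0.00569 m/yr = 0.569 cm/yr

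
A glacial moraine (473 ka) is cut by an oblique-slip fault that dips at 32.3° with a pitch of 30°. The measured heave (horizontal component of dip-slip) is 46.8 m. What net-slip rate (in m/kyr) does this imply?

0.234 m/kyr

dip-slip = heave / cos(dip) = 46.8 / cos(32.3°) = 55.37 m
net slip = dip-slip / sin(rake) = 55.37 / sin(30°) = 110.7 m
rate = 110.7 m / 473 ka = 0.000234 m/yr = 0.234 m/kyr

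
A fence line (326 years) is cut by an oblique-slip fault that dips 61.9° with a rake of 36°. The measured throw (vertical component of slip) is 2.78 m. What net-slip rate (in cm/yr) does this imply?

1.64 cm/yr

dip-slip = throw / sin(dip) = 2.78 / sin(61.9°) = 3.151 m
net slip = dip-slip / sin(rake) = 3.151 / sin(36°) = 5.362 m
rate = 5.362 m / 326 years = 0.0164 m/yr = 1.64 cm/yr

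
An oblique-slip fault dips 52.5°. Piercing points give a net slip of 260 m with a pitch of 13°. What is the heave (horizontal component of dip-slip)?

35.6 m

dip-slip = net slip × sin(rake) = 260 m × sin(13°) = 58.49 m
heave = dip-slip × cos(dip) = 58.49 × cos(52.5°) = 35.6 m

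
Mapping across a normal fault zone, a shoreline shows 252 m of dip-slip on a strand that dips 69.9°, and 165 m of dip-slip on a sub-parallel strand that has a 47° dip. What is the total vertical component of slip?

357 m

throw_A = 252 × sin(69.9°) = 236.7 m
throw_B = 165 × sin(47°) = 120.7 m
total = 236.7 + 120.7 = 357 m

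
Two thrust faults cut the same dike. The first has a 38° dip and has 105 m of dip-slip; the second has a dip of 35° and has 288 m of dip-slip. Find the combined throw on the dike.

throw_A = 105 × sin(38°) = 64.64 m
throw_B = 288 × sin(35°) = 165.2 m
total = 64.64 + 165.2 = 230 m

230 m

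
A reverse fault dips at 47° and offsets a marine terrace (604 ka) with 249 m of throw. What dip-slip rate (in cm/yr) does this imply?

dip-slip = throw / sin(dip) = 249 m / sin(47°) = 340.5 m
rate = 340.5 m / 604 ka = 0.000564 m/yr = 0.0564 cm/yr

0.0564 cm/yr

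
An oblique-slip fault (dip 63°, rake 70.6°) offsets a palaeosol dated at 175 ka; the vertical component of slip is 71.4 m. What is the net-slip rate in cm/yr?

0.0485 cm/yr

dip-slip = throw / sin(dip) = 71.4 / sin(63°) = 80.13 m
net slip = dip-slip / sin(rake) = 80.13 / sin(70.6°) = 84.96 m
rate = 84.96 m / 175 ka = 0.000485 m/yr = 0.0485 cm/yr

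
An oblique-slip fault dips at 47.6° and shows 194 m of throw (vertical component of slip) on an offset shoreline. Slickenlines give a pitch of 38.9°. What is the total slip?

418 m

dip-slip = throw / sin(dip) = 194 / sin(47.6°) = 262.7 m
net slip = dip-slip / sin(rake) = 262.7 / sin(38.9°) = 418 m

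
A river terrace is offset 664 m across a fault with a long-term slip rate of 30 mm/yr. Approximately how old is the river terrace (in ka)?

22.1 ka

age = offset / rate = 664 m / (30 mm/yr) = 22100 yr = 22.1 ka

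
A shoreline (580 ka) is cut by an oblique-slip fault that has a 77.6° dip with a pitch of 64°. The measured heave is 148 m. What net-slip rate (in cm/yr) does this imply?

0.132 cm/yr

dip-slip = heave / cos(dip) = 148 / cos(77.6°) = 689.2 m
net slip = dip-slip / sin(rake) = 689.2 / sin(64°) = 766.8 m
rate = 766.8 m / 580 ka = 0.00132 m/yr = 0.132 cm/yr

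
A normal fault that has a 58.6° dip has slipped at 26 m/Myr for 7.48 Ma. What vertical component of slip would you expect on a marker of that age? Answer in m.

dip-slip = rate × time = 26 m/Myr × 7.48 Ma = 194.5 m
throw = dip-slip × sin(dip) = 194.5 × sin(58.6°) = 166 m

166 m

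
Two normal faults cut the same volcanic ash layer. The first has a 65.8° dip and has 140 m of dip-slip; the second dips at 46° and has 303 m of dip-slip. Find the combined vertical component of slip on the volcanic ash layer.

throw_A = 140 × sin(65.8°) = 127.7 m
throw_B = 303 × sin(46°) = 218 m
total = 127.7 + 218 = 346 m

346 m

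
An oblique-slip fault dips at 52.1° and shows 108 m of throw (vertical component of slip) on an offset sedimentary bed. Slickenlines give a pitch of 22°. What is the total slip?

365 m

dip-slip = throw / sin(dip) = 108 / sin(52.1°) = 136.9 m
net slip = dip-slip / sin(rake) = 136.9 / sin(22°) = 365 m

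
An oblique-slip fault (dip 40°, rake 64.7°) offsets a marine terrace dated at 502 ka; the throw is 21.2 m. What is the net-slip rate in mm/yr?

dip-slip = throw / sin(dip) = 21.2 / sin(40°) = 32.98 m
net slip = dip-slip / sin(rake) = 32.98 / sin(64.7°) = 36.48 m
rate = 36.48 m / 502 ka = 0.0000727 m/yr = 0.0727 mm/yr

0.0727 mm/yr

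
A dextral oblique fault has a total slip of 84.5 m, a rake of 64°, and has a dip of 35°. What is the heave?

62.2 m

dip-slip = net slip × sin(rake) = 84.5 m × sin(64°) = 75.95 m
heave = dip-slip × cos(dip) = 75.95 × cos(35°) = 62.2 m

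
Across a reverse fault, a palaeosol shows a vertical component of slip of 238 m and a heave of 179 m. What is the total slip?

net slip = √(throw² + heave²) = √(238² + 179²) = 298 m

298 m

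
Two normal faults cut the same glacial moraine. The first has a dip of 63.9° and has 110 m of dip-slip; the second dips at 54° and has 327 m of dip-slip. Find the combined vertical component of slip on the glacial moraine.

363 m

throw_A = 110 × sin(63.9°) = 98.78 m
throw_B = 327 × sin(54°) = 264.5 m
total = 98.78 + 264.5 = 363 m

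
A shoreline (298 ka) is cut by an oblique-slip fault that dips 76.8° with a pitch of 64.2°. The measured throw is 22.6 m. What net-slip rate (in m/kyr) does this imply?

dip-slip = throw / sin(dip) = 22.6 / sin(76.8°) = 23.21 m
net slip = dip-slip / sin(rake) = 23.21 / sin(64.2°) = 25.78 m
rate = 25.78 m / 298 ka = 0.0000865 m/yr = 0.0865 m/kyr

0.0865 m/kyr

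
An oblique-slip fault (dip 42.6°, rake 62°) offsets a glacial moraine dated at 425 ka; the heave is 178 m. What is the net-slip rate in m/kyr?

dip-slip = heave / cos(dip) = 178 / cos(42.6°) = 241.8 m
net slip = dip-slip / sin(rake) = 241.8 / sin(62°) = 273.9 m
rate = 273.9 m / 425 ka = 0.000644 m/yr = 0.644 m/kyr

0.644 m/kyr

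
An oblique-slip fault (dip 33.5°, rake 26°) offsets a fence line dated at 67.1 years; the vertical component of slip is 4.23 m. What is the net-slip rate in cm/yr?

dip-slip = throw / sin(dip) = 4.23 / sin(33.5°) = 7.664 m
net slip = dip-slip / sin(rake) = 7.664 / sin(26°) = 17.48 m
rate = 17.48 m / 67.1 years = 0.261 m/yr = 26.1 cm/yr

26.1 cm/yr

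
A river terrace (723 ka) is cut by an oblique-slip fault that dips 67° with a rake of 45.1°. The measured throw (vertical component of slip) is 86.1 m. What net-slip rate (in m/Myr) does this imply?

dip-slip = throw / sin(dip) = 86.1 / sin(67°) = 93.54 m
net slip = dip-slip / sin(rake) = 93.54 / sin(45.1°) = 132 m
rate = 132 m / 723 ka = 0.000183 m/yr = 183 m/Myr

183 m/Myr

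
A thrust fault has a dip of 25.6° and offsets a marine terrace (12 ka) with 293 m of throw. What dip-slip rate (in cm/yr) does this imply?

dip-slip = throw / sin(dip) = 293 m / sin(25.6°) = 678.1 m
rate = 678.1 m / 12 ka = 0.0565 m/yr = 5.65 cm/yr

5.65 cm/yr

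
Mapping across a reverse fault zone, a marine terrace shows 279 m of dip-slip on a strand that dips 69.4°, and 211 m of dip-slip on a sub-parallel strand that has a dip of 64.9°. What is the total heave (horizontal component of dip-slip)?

188 m

heave_A = 279 × cos(69.4°) = 98.16 m
heave_B = 211 × cos(64.9°) = 89.51 m
total = 98.16 + 89.51 = 188 m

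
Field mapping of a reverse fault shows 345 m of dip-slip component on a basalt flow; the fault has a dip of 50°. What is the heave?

222 m

heave = dip-slip × cos(dip) = 345 m × cos(50°) = 222 m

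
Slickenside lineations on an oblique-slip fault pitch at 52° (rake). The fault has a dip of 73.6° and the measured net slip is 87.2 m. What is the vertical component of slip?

65.9 m

dip-slip = net slip × sin(rake) = 87.2 m × sin(52°) = 68.71 m
throw = dip-slip × sin(dip) = 68.71 × sin(73.6°) = 65.9 m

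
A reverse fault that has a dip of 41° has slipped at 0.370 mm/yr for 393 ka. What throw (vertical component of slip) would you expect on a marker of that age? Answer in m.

95.4 m

dip-slip = rate × time = 0.370 mm/yr × 393 ka = 145.4 m
throw = dip-slip × sin(dip) = 145.4 × sin(41°) = 95.4 m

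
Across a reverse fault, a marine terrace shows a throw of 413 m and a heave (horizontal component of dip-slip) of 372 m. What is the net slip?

556 m

net slip = √(throw² + heave²) = √(413² + 372²) = 556 m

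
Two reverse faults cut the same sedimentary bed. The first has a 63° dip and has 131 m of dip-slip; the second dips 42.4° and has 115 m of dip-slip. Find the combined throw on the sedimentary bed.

194 m

throw_A = 131 × sin(63°) = 116.7 m
throw_B = 115 × sin(42.4°) = 77.54 m
total = 116.7 + 77.54 = 194 m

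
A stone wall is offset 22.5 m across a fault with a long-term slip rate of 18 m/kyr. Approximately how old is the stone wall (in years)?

1250 years

age = offset / rate = 22.5 m / (18 m/kyr) = 1250 yr = 1250 years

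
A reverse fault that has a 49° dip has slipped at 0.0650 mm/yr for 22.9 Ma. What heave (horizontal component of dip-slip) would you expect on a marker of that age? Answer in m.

dip-slip = rate × time = 0.0650 mm/yr × 22.9 Ma = 1489 m
heave = dip-slip × cos(dip) = 1489 × cos(49°) = 977 m

977 m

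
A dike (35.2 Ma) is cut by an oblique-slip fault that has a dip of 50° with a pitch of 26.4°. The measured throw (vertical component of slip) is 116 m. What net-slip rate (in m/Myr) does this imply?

9.68 m/Myr

dip-slip = throw / sin(dip) = 116 / sin(50°) = 151.4 m
net slip = dip-slip / sin(rake) = 151.4 / sin(26.4°) = 340.6 m
rate = 340.6 m / 35.2 Ma = 0.00000968 m/yr = 9.68 m/Myr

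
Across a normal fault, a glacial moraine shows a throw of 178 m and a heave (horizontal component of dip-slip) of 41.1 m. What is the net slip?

net slip = √(throw² + heave²) = √(178² + 41.1²) = 183 m

183 m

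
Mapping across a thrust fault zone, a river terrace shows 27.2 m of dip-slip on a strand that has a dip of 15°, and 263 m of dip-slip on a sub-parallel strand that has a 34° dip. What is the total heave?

244 m

heave_A = 27.2 × cos(15°) = 26.27 m
heave_B = 263 × cos(34°) = 218 m
total = 26.27 + 218 = 244 m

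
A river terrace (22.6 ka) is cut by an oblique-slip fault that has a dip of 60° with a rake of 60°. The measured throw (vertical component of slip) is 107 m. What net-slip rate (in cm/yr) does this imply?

0.631 cm/yr

dip-slip = throw / sin(dip) = 107 / sin(60°) = 123.6 m
net slip = dip-slip / sin(rake) = 123.6 / sin(60°) = 142.7 m
rate = 142.7 m / 22.6 ka = 0.00631 m/yr = 0.631 cm/yr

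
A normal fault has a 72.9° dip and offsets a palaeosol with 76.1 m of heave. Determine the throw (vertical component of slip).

247 m

throw = heave × tan(dip) = 76.1 × tan(72.9°) = 247 m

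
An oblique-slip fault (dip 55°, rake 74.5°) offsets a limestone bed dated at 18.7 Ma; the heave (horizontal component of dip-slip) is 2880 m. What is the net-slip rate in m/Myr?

dip-slip = heave / cos(dip) = 2880 / cos(55°) = 5021 m
net slip = dip-slip / sin(rake) = 5021 / sin(74.5°) = 5211 m
rate = 5211 m / 18.7 Ma = 0.000279 m/yr = 279 m/Myr

279 m/Myr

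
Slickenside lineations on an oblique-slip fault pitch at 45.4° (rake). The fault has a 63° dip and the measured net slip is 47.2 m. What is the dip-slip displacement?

33.6 m

dip-slip = net slip × sin(rake) = 47.2 m × sin(45.4°) = 33.6 m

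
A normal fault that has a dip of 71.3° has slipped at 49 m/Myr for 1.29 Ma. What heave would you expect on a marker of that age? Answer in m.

20.3 m

dip-slip = rate × time = 49 m/Myr × 1.29 Ma = 63.21 m
heave = dip-slip × cos(dip) = 63.21 × cos(71.3°) = 20.3 m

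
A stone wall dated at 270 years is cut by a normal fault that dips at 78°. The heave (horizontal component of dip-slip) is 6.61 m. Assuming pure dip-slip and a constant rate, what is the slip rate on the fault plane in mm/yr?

118 mm/yr

dip-slip = heave / cos(dip) = 6.61 m / cos(78°) = 31.79 m
rate = 31.79 m / 270 years = 0.118 m/yr = 118 mm/yr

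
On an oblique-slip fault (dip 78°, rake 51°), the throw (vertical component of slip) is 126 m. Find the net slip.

dip-slip = throw / sin(dip) = 126 / sin(78°) = 128.8 m
net slip = dip-slip / sin(rake) = 128.8 / sin(51°) = 166 m

166 m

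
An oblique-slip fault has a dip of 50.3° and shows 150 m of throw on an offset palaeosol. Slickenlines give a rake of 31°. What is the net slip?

379 m

dip-slip = throw / sin(dip) = 150 / sin(50.3°) = 195 m
net slip = dip-slip / sin(rake) = 195 / sin(31°) = 379 m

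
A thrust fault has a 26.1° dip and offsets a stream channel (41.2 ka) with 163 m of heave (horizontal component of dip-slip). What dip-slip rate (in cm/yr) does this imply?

dip-slip = heave / cos(dip) = 163 m / cos(26.1°) = 181.5 m
rate = 181.5 m / 41.2 ka = 0.00441 m/yr = 0.441 cm/yr

0.441 cm/yr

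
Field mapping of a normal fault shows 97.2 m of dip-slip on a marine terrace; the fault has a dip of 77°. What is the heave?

heave = dip-slip × cos(dip) = 97.2 m × cos(77°) = 21.9 m

21.9 m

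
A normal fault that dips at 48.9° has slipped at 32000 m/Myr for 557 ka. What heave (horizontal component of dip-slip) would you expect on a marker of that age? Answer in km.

11.7 km

dip-slip = rate × time = 32000 m/Myr × 557 ka = 17820 m
heave = dip-slip × cos(dip) = 17820 × cos(48.9°) = 11700 m = 11.7 km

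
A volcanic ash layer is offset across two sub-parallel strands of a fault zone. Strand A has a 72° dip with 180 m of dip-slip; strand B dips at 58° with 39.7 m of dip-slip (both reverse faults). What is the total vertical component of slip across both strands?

205 m

throw_A = 180 × sin(72°) = 171.2 m
throw_B = 39.7 × sin(58°) = 33.67 m
total = 171.2 + 33.67 = 205 m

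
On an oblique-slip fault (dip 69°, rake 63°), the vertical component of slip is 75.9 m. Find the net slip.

dip-slip = throw / sin(dip) = 75.9 / sin(69°) = 81.30 m
net slip = dip-slip / sin(rake) = 81.30 / sin(63°) = 91.2 m

91.2 m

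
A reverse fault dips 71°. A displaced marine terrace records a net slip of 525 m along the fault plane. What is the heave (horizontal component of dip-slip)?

heave = dip-slip × cos(dip) = 525 m × cos(71°) = 171 m

171 m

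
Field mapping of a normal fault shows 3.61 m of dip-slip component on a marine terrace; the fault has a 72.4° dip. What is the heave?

1.09 m

heave = dip-slip × cos(dip) = 3.61 m × cos(72.4°) = 1.09 m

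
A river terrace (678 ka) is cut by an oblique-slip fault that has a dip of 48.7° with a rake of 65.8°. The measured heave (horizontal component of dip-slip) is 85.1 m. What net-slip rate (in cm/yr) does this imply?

0.0208 cm/yr

dip-slip = heave / cos(dip) = 85.1 / cos(48.7°) = 128.9 m
net slip = dip-slip / sin(rake) = 128.9 / sin(65.8°) = 141.4 m
rate = 141.4 m / 678 ka = 0.000208 m/yr = 0.0208 cm/yr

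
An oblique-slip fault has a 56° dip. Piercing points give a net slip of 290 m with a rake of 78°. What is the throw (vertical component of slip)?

235 m

dip-slip = net slip × sin(rake) = 290 m × sin(78°) = 283.7 m
throw = dip-slip × sin(dip) = 283.7 × sin(56°) = 235 m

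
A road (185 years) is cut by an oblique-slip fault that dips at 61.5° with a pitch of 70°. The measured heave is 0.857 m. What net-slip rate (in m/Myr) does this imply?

dip-slip = heave / cos(dip) = 0.857 / cos(61.5°) = 1.796 m
net slip = dip-slip / sin(rake) = 1.796 / sin(70°) = 1.911 m
rate = 1.911 m / 185 years = 0.0103 m/yr = 10300 m/Myr

10300 m/Myr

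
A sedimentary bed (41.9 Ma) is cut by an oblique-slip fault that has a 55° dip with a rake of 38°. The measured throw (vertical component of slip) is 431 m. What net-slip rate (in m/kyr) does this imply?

dip-slip = throw / sin(dip) = 431 / sin(55°) = 526.2 m
net slip = dip-slip / sin(rake) = 526.2 / sin(38°) = 854.6 m
rate = 854.6 m / 41.9 Ma = 0.0000204 m/yr = 0.0204 m/kyr

0.0204 m/kyr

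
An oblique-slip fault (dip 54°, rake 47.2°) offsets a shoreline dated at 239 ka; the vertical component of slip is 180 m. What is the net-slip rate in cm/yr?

dip-slip = throw / sin(dip) = 180 / sin(54°) = 222.5 m
net slip = dip-slip / sin(rake) = 222.5 / sin(47.2°) = 303.2 m
rate = 303.2 m / 239 ka = 0.00127 m/yr = 0.127 cm/yr

0.127 cm/yr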